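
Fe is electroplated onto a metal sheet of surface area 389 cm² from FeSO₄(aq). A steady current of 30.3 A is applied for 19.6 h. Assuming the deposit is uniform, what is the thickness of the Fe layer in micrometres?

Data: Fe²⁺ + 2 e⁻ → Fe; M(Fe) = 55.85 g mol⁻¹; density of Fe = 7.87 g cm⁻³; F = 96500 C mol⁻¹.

2020 μm

Q = I·t = 30.30 × 70560 = 2138000 C; n(e⁻) = 22.16 mol.
n(Fe) = n(e⁻)/2 = 11.08 mol, so m = 11.08 × 55.85 = 618.7 g.
Volume = m/ρ = 618.7 / 7.87 = 78.61 cm³.
Thickness = V/A = 78.61 / 389 = 0.202 cm = 2020 μm.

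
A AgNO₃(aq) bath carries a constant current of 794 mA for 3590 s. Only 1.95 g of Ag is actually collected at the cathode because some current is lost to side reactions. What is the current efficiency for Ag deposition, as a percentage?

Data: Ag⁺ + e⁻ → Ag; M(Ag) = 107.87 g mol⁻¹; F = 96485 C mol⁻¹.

Q = I·t = 0.7940 × 3590.0 = 2850 C; n(e⁻) = 2850/96485 = 0.02954 mol.
Theoretical n(Ag) = n(e⁻)/1 = 0.02954 mol, i.e. m_theo = 0.02954 × 107.87 = 3.187 g.
Efficiency = m_actual / m_theo = 1.95 / 3.187 = 61.2 %.

61.2 %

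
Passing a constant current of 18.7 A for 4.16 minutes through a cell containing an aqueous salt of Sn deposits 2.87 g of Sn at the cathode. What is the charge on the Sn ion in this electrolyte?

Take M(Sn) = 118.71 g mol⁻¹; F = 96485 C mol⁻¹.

+2

Q = I·t = 18.70 A × 249.60 s = 4668 C, so n(e⁻) = 4668/96485 = 0.04838 mol.
n(Sn) deposited = 2.87 / 118.71 = 0.02418 mol.
Electrons per atom = n(e⁻)/n(Sn) = 0.04838 / 0.02418 = 2.00 ≈ 2, so the ion is Sn²⁺.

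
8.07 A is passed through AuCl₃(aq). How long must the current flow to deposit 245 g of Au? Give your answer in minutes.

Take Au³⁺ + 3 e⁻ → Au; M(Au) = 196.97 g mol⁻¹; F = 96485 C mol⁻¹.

744 min

n(Au) = m/M = 245 / 196.97 = 1.244 mol.
Each Au atom requires 3 electrons, so n(e⁻) = 3 × 1.244 = 3.732 mol.
Q = n(e⁻)·F = 3.732 × 96485 = 360000 C.
t = Q/I = 360000 / 8.070 A = 44610 s = 744 min.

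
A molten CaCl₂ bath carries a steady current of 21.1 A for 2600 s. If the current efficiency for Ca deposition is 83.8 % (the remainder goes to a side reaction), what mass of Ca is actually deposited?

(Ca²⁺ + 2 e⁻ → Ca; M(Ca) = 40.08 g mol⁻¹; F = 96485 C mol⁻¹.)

9.55 g

Q = I·t = 21.10 × 2600.0 = 54860 C.
n(e⁻) = 54860/96485 = 0.5686 mol; theoretically n(Ca) = 0.5686/2 = 0.2843 mol, m_theo = 11.39 g.
At 83.8 % efficiency, m_actual = 0.838 × 11.39 = 9.55 g.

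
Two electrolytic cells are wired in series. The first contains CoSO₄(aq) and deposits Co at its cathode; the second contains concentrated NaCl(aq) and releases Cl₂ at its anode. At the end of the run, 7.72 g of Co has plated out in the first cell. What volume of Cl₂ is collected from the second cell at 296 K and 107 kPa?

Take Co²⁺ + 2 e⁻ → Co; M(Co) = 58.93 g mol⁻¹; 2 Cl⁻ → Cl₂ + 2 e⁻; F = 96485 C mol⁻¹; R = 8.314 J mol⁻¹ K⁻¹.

3.01 L

n(Co) = 7.72 / 58.93 = 0.1310 mol, so n(e⁻) = 2 × 0.1310 = 0.2620 mol.
The cells are in series, so the same 0.2620 mol of electrons passes through the second cell.
2 Cl⁻ → Cl₂ + 2 e⁻ — 2 mol e⁻ per mol Cl₂, so n(Cl₂) = 0.2620/2 = 0.1310 mol.
V = nRT/P = (0.1310 × 8.314 × 296) / (107 × 10³) = 0.00301 m³ = 3.01 L.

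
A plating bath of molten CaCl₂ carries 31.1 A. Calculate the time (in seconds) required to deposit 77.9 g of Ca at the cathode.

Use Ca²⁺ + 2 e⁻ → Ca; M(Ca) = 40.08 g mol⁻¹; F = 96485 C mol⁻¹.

12100 s

n(Ca) = m/M = 77.9 / 40.08 = 1.944 mol.
Each Ca atom requires 2 electrons, so n(e⁻) = 2 × 1.944 = 3.887 mol.
Q = n(e⁻)·F = 3.887 × 96485 = 375100 C.
t = Q/I = 375100 / 31.10 A = 12060 s.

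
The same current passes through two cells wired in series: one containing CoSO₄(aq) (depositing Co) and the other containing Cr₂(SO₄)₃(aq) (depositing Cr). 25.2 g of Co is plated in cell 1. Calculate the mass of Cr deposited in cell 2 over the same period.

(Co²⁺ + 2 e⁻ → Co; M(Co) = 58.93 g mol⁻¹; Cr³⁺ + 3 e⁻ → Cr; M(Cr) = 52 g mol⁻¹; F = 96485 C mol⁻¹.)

n(Co) = 25.2 / 58.93 = 0.4276 mol.
Since Co²⁺ + 2 e⁻ → Co, n(e⁻) passed = 2 × 0.4276 = 0.8553 mol.
Cells in series carry the same charge, so the same 0.8553 mol of electrons passes through cell 2.
Cr³⁺ + 3 e⁻ → Cr, so n(Cr) = 0.8553 / 3 = 0.2851 mol.
m(Cr) = 0.2851 × 52 = 14.8 g.

14.8 g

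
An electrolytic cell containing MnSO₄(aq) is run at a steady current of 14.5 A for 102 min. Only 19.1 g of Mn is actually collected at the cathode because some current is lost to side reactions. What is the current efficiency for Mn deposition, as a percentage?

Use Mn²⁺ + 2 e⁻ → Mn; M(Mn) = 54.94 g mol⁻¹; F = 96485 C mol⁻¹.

Q = I·t = 14.50 × 6120.0 = 88740 C; n(e⁻) = 88740/96485 = 0.9197 mol.
Theoretical n(Mn) = n(e⁻)/2 = 0.4599 mol, i.e. m_theo = 0.4599 × 54.94 = 25.26 g.
Efficiency = m_actual / m_theo = 19.1 / 25.26 = 75.6 %.

75.6 %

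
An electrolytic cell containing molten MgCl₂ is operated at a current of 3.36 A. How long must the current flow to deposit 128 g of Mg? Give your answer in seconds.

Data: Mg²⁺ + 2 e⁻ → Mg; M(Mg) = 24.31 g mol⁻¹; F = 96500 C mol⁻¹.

3.02 × 10⁵ s

n(Mg) = m/M = 128 / 24.31 = 5.265 mol.
Each Mg atom requires 2 electrons, so n(e⁻) = 2 × 5.265 = 10.53 mol.
Q = n(e⁻)·F = 10.53 × 96500 = 1016000 C.
t = Q/I = 1016000 / 3.360 A = 302400 s.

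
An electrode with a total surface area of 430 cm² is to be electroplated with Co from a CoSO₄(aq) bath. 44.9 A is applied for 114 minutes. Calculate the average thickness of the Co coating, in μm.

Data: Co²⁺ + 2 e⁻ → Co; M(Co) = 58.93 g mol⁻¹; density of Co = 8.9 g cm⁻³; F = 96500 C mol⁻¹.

Q = I·t = 44.90 × 6840.0 = 307100 C; n(e⁻) = 3.183 mol.
n(Co) = n(e⁻)/2 = 1.591 mol, so m = 1.591 × 58.93 = 93.77 g.
Volume = m/ρ = 93.77 / 8.9 = 10.54 cm³.
Thickness = V/A = 10.54 / 430 = 0.0245 cm = 245 μm.

245 μm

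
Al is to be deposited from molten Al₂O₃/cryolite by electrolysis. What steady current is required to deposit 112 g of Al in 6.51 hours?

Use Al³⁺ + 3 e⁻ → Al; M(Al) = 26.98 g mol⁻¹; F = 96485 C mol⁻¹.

n(Al) = 112 / 26.98 = 4.151 mol.
n(e⁻) = 3 × 4.151 = 12.45 mol.
Q = n(e⁻)·F = 12.45 × 96485 = 1202000 C.
I = Q/t = 1202000 / 23436 s = 51.3 A.

51.3 A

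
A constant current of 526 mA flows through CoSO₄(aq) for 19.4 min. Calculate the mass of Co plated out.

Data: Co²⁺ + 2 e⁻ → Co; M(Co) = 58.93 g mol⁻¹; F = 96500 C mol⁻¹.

0.187 g

Q = I·t = 0.5260 A × 1164.0 s = 612.3 C.
n(e⁻) = Q/F = 612.3 / 96500 = 0.006345 mol.
Co²⁺ + 2 e⁻ → Co, so n(Co) = n(e⁻)/2 = 0.003172 mol.
m = n·M = 0.003172 × 58.93 = 0.187 g.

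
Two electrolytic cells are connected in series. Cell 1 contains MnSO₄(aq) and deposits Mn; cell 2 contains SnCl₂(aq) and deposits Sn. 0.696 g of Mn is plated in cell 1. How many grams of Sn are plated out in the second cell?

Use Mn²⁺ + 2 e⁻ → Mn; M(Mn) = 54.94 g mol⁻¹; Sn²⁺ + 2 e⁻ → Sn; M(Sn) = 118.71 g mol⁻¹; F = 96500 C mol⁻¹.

1.50 g

n(Mn) = 0.696 / 54.94 = 0.01267 mol.
Since Mn²⁺ + 2 e⁻ → Mn, n(e⁻) passed = 2 × 0.01267 = 0.02534 mol.
Cells in series carry the same charge, so the same 0.02534 mol of electrons passes through cell 2.
Sn²⁺ + 2 e⁻ → Sn, so n(Sn) = 0.02534 / 2 = 0.01267 mol.
m(Sn) = 0.01267 × 118.71 = 1.50 g.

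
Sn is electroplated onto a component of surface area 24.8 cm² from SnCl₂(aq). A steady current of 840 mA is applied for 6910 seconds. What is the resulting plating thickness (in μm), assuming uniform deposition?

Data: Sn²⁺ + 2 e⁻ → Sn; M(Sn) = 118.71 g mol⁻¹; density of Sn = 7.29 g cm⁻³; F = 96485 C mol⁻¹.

198 μm

Q = I·t = 0.8400 × 6910.0 = 5804 C; n(e⁻) = 0.06016 mol.
n(Sn) = n(e⁻)/2 = 0.03008 mol, so m = 0.03008 × 118.71 = 3.571 g.
Volume = m/ρ = 3.571 / 7.29 = 0.4898 cm³.
Thickness = V/A = 0.4898 / 24.8 = 0.0198 cm = 198 μm.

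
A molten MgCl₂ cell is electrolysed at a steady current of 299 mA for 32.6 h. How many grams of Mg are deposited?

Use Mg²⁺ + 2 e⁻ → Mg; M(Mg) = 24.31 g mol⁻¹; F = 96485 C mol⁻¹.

Q = I·t = 0.2990 A × 117360 s = 35090 C.
n(e⁻) = Q/F = 35090 / 96485 = 0.3637 mol.
Mg²⁺ + 2 e⁻ → Mg, so n(Mg) = n(e⁻)/2 = 0.1818 mol.
m = n·M = 0.1818 × 24.31 = 4.42 g.

4.42 g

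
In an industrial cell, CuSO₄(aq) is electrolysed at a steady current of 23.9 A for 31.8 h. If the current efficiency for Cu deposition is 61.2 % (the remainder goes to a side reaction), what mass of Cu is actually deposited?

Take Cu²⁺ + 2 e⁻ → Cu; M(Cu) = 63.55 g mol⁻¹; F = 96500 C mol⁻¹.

Q = I·t = 23.90 × 114480 = 2736000 C.
n(e⁻) = 2736000/96500 = 28.35 mol; theoretically n(Cu) = 28.35/2 = 14.18 mol, m_theo = 900.9 g.
At 61.2 % efficiency, m_actual = 0.612 × 900.9 = 551 g.

551 g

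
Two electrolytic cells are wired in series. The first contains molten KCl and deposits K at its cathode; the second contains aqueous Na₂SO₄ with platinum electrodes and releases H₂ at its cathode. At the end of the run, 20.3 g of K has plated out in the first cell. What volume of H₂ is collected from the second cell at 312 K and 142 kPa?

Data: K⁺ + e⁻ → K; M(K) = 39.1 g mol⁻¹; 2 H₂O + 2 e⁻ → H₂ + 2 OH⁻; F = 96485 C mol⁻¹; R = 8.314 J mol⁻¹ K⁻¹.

n(K) = 20.3 / 39.1 = 0.5192 mol, so n(e⁻) = 1 × 0.5192 = 0.5192 mol.
The cells are in series, so the same 0.5192 mol of electrons passes through the second cell.
2 H₂O + 2 e⁻ → H₂ + 2 OH⁻ — 2 mol e⁻ per mol H₂, so n(H₂) = 0.5192/2 = 0.2596 mol.
V = nRT/P = (0.2596 × 8.314 × 312) / (142 × 10³) = 0.00474 m³ = 4.74 L.

4.74 L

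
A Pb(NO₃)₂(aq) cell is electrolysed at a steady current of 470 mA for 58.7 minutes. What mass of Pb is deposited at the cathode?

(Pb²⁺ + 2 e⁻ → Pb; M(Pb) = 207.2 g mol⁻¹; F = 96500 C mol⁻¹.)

Q = I·t = 0.4700 A × 3522.0 s = 1655 C.
n(e⁻) = Q/F = 1655 / 96500 = 0.01715 mol.
Pb²⁺ + 2 e⁻ → Pb, so n(Pb) = n(e⁻)/2 = 0.008577 mol.
m = n·M = 0.008577 × 207.2 = 1.78 g.

1.78 g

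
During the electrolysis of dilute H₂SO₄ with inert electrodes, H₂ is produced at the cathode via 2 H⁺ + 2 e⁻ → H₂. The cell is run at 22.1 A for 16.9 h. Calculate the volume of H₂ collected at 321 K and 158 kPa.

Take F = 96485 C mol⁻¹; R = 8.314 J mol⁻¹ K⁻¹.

Q = I·t = 22.10 A × 60840 s = 1345000 C.
n(e⁻) = Q/F = 1345000 / 96485 = 13.94 mol.
2 electrons are transferred per H₂ molecule, so n(H₂) = 13.94 / 2 = 6.968 mol.
V = nRT/P = (6.968 × 8.314 × 321) / (158 × 10³ Pa) = 0.118 m³ = 118 L.

118 L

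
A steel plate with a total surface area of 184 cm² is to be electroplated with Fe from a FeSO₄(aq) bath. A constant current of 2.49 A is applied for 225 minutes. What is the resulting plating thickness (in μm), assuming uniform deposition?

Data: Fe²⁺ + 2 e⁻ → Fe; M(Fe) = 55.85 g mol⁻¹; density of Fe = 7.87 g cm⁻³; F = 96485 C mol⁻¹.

67.2 μm

Q = I·t = 2.490 × 13500 = 33620 C; n(e⁻) = 0.3484 mol.
n(Fe) = n(e⁻)/2 = 0.1742 mol, so m = 0.1742 × 55.85 = 9.729 g.
Volume = m/ρ = 9.729 / 7.87 = 1.236 cm³.
Thickness = V/A = 1.236 / 184 = 0.00672 cm = 67.2 μm.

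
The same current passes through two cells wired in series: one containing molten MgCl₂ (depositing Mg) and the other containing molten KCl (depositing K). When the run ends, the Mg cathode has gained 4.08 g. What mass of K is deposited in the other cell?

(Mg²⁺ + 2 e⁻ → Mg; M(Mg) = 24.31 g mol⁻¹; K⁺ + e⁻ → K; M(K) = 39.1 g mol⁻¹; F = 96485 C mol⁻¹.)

13.1 g

n(Mg) = 4.08 / 24.31 = 0.1678 mol.
Since Mg²⁺ + 2 e⁻ → Mg, n(e⁻) passed = 2 × 0.1678 = 0.3357 mol.
Cells in series carry the same charge, so the same 0.3357 mol of electrons passes through cell 2.
K⁺ + e⁻ → K, so n(K) = 0.3357 / 1 = 0.3357 mol.
m(K) = 0.3357 × 39.1 = 13.1 g.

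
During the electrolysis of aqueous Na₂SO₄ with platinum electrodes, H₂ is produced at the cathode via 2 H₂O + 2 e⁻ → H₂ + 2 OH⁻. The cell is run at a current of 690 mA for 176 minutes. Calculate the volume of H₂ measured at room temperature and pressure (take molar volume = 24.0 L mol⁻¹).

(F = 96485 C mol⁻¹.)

0.906 L

Q = I·t = 0.6900 A × 10560 s = 7286 C.
n(e⁻) = Q/F = 7286 / 96485 = 0.07552 mol.
2 electrons are transferred per H₂ molecule, so n(H₂) = 0.07552 / 2 = 0.03776 mol.
V = n × V_m = 0.03776 × 24.0 = 0.906 L.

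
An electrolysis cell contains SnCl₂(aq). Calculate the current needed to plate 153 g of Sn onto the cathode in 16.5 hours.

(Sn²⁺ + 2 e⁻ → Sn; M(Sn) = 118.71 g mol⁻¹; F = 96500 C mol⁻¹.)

4.19 A

n(Sn) = 153 / 118.71 = 1.289 mol.
n(e⁻) = 2 × 1.289 = 2.578 mol.
Q = n(e⁻)·F = 2.578 × 96500 = 248700 C.
I = Q/t = 248700 / 59400 s = 4.19 A.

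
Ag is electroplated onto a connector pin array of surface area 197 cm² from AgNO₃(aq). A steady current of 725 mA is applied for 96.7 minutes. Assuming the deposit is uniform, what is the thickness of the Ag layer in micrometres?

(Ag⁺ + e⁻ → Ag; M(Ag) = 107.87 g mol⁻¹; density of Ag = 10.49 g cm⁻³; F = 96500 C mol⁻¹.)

22.8 μm

Q = I·t = 0.7250 × 5802.0 = 4206 C; n(e⁻) = 0.04359 mol.
n(Ag) = n(e⁻)/1 = 0.04359 mol, so m = 0.04359 × 107.87 = 4.702 g.
Volume = m/ρ = 4.702 / 10.49 = 0.4482 cm³.
Thickness = V/A = 0.4482 / 197 = 0.00228 cm = 22.8 μm.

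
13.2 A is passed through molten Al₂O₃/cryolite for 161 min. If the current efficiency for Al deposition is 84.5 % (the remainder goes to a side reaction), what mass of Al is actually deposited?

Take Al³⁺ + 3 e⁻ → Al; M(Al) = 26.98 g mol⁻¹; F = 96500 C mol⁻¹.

10.0 g

Q = I·t = 13.20 × 9660.0 = 127500 C.
n(e⁻) = 127500/96500 = 1.321 mol; theoretically n(Al) = 1.321/3 = 0.4405 mol, m_theo = 11.88 g.
At 84.5 % efficiency, m_actual = 0.845 × 11.88 = 10.0 g.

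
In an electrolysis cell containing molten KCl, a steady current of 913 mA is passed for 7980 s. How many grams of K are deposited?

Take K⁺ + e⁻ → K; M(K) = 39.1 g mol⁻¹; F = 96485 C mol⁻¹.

2.95 g

Q = I·t = 0.9130 A × 7980.0 s = 7286 C.
n(e⁻) = Q/F = 7286 / 96485 = 0.07551 mol.
K⁺ + e⁻ → K, so n(K) = n(e⁻)/1 = 0.07551 mol.
m = n·M = 0.07551 × 39.1 = 2.95 g.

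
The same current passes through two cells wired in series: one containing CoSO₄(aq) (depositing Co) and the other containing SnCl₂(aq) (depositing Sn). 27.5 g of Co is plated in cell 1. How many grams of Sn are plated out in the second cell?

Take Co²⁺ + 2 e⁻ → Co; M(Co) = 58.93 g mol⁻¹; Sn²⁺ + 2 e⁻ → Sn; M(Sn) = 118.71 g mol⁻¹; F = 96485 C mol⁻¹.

55.4 g

n(Co) = 27.5 / 58.93 = 0.4667 mol.
Since Co²⁺ + 2 e⁻ → Co, n(e⁻) passed = 2 × 0.4667 = 0.9333 mol.
Cells in series carry the same charge, so the same 0.9333 mol of electrons passes through cell 2.
Sn²⁺ + 2 e⁻ → Sn, so n(Sn) = 0.9333 / 2 = 0.4667 mol.
m(Sn) = 0.4667 × 118.71 = 55.4 g.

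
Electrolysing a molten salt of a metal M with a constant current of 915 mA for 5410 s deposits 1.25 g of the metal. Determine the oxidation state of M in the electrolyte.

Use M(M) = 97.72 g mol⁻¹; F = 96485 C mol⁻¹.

+4

Q = I·t = 0.9150 A × 5410.0 s = 4950 C, so n(e⁻) = 4950/96485 = 0.05130 mol.
n(M) deposited = 1.25 / 97.72 = 0.01279 mol.
Electrons per atom = n(e⁻)/n(M) = 0.05130 / 0.01279 = 4.01 ≈ 4, so the ion is M⁴⁺.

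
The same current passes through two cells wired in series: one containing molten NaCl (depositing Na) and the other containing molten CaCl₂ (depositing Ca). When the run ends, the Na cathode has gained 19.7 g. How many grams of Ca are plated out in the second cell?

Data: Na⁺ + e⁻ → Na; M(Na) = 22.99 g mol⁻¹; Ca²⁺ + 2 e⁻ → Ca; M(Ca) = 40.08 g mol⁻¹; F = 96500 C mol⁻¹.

17.2 g

n(Na) = 19.7 / 22.99 = 0.8569 mol.
Since Na⁺ + e⁻ → Na, n(e⁻) passed = 1 × 0.8569 = 0.8569 mol.
Cells in series carry the same charge, so the same 0.8569 mol of electrons passes through cell 2.
Ca²⁺ + 2 e⁻ → Ca, so n(Ca) = 0.8569 / 2 = 0.4284 mol.
m(Ca) = 0.4284 × 40.08 = 17.2 g.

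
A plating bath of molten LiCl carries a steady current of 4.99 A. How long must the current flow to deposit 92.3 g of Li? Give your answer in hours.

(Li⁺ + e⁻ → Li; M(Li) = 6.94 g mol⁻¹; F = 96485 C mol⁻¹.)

n(Li) = m/M = 92.3 / 6.94 = 13.30 mol.
Each Li atom requires 1 electron, so n(e⁻) = 1 × 13.30 = 13.30 mol.
Q = n(e⁻)·F = 13.30 × 96485 = 1283000 C.
t = Q/I = 1283000 / 4.990 A = 257200 s = 71.4 h.

71.4 h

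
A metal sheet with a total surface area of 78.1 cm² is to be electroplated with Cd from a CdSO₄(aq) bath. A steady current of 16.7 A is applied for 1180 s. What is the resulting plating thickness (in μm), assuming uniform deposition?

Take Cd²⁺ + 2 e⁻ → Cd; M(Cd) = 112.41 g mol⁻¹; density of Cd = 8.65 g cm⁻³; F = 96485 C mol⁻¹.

Q = I·t = 16.70 × 1180.0 = 19710 C; n(e⁻) = 0.2042 mol.
n(Cd) = n(e⁻)/2 = 0.1021 mol, so m = 0.1021 × 112.41 = 11.48 g.
Volume = m/ρ = 11.48 / 8.65 = 1.327 cm³.
Thickness = V/A = 1.327 / 78.1 = 0.0170 cm = 170 μm.

170 μm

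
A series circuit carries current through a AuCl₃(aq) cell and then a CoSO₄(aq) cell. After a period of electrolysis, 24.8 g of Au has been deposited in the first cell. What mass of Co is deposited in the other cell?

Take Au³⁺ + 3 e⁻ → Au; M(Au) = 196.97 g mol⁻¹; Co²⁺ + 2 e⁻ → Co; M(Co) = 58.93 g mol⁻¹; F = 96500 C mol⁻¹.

11.1 g

n(Au) = 24.8 / 196.97 = 0.1259 mol.
Since Au³⁺ + 3 e⁻ → Au, n(e⁻) passed = 3 × 0.1259 = 0.3777 mol.
Cells in series carry the same charge, so the same 0.3777 mol of electrons passes through cell 2.
Co²⁺ + 2 e⁻ → Co, so n(Co) = 0.3777 / 2 = 0.1889 mol.
m(Co) = 0.1889 × 58.93 = 11.1 g.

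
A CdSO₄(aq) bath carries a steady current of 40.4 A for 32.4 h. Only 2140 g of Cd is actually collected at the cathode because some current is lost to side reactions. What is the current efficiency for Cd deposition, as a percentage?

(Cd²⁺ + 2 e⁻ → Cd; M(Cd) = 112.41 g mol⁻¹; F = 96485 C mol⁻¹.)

Q = I·t = 40.40 × 116640 = 4712000 C; n(e⁻) = 4712000/96485 = 48.84 mol.
Theoretical n(Cd) = n(e⁻)/2 = 24.42 mol, i.e. m_theo = 24.42 × 112.41 = 2745 g.
Efficiency = m_actual / m_theo = 2140 / 2745 = 78.0 %.

78.0 %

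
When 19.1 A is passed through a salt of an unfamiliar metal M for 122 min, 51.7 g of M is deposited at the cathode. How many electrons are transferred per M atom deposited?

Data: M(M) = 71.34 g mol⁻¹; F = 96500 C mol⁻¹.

Q = I·t = 19.10 A × 7320.0 s = 139800 C, so n(e⁻) = 139800/96500 = 1.449 mol.
n(M) deposited = 51.7 / 71.34 = 0.7247 mol.
Electrons per atom = n(e⁻)/n(M) = 1.449 / 0.7247 = 2.00 ≈ 2, so the ion is M²⁺.

2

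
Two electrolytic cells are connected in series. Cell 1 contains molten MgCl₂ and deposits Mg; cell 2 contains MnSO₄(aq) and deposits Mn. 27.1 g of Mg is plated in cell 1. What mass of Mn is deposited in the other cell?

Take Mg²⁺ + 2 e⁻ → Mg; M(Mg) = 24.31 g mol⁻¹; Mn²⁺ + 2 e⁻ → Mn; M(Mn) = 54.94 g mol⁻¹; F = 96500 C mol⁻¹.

61.2 g

n(Mg) = 27.1 / 24.31 = 1.115 mol.
Since Mg²⁺ + 2 e⁻ → Mg, n(e⁻) passed = 2 × 1.115 = 2.230 mol.
Cells in series carry the same charge, so the same 2.230 mol of electrons passes through cell 2.
Mn²⁺ + 2 e⁻ → Mn, so n(Mn) = 2.230 / 2 = 1.115 mol.
m(Mn) = 1.115 × 54.94 = 61.2 g.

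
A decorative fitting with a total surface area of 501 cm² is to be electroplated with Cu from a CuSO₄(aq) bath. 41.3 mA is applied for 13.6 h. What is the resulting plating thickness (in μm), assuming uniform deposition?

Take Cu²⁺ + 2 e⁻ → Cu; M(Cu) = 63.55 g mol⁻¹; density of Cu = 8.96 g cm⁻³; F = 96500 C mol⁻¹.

1.48 μm

Q = I·t = 0.04130 × 48960 = 2022 C; n(e⁻) = 0.02095 mol.
n(Cu) = n(e⁻)/2 = 0.01048 mol, so m = 0.01048 × 63.55 = 0.6658 g.
Volume = m/ρ = 0.6658 / 8.96 = 0.07431 cm³.
Thickness = V/A = 0.07431 / 501 = 1.48 × 10⁻⁴ cm = 1.48 μm.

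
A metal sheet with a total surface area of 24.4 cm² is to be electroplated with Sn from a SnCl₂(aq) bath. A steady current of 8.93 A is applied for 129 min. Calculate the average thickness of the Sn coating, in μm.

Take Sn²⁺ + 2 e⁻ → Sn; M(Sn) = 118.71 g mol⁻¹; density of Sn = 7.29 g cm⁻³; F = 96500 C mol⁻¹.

Q = I·t = 8.930 × 7740.0 = 69120 C; n(e⁻) = 0.7163 mol.
n(Sn) = n(e⁻)/2 = 0.3581 mol, so m = 0.3581 × 118.71 = 42.51 g.
Volume = m/ρ = 42.51 / 7.29 = 5.832 cm³.
Thickness = V/A = 5.832 / 24.4 = 0.239 cm = 2390 μm.

2390 μm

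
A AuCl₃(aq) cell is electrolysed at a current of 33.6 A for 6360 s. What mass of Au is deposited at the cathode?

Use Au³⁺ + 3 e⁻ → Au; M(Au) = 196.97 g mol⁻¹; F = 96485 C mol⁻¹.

145 g

Q = I·t = 33.60 A × 6360.0 s = 213700 C.
n(e⁻) = Q/F = 213700 / 96485 = 2.215 mol.
Au³⁺ + 3 e⁻ → Au, so n(Au) = n(e⁻)/3 = 0.7383 mol.
m = n·M = 0.7383 × 196.97 = 145 g.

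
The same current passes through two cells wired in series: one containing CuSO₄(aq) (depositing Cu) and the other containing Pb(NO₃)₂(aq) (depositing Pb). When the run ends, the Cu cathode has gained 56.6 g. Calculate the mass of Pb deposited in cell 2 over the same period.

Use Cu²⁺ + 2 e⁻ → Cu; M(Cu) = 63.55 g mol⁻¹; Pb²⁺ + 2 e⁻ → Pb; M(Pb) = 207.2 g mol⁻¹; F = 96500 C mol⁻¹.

n(Cu) = 56.6 / 63.55 = 0.8906 mol.
Since Cu²⁺ + 2 e⁻ → Cu, n(e⁻) passed = 2 × 0.8906 = 1.781 mol.
Cells in series carry the same charge, so the same 1.781 mol of electrons passes through cell 2.
Pb²⁺ + 2 e⁻ → Pb, so n(Pb) = 1.781 / 2 = 0.8906 mol.
m(Pb) = 0.8906 × 207.2 = 185 g.

185 g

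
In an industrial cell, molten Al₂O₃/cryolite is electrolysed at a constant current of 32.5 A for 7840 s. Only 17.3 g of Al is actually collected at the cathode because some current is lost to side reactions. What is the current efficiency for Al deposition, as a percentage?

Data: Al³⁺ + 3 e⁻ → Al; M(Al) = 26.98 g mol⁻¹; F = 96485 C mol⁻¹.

Q = I·t = 32.50 × 7840.0 = 254800 C; n(e⁻) = 254800/96485 = 2.641 mol.
Theoretical n(Al) = n(e⁻)/3 = 0.8803 mol, i.e. m_theo = 0.8803 × 26.98 = 23.75 g.
Efficiency = m_actual / m_theo = 17.3 / 23.75 = 72.8 %.

72.8 %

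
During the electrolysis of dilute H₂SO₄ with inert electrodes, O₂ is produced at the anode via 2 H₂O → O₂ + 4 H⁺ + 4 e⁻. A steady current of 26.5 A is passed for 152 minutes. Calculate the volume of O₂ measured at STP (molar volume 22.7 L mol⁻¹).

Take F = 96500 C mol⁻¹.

14.2 L

Q = I·t = 26.50 A × 9120.0 s = 241700 C.
n(e⁻) = Q/F = 241700 / 96500 = 2.504 mol.
4 electrons are transferred per O₂ molecule, so n(O₂) = 2.504 / 4 = 0.6261 mol.
V = n × V_m = 0.6261 × 22.7 = 14.2 L.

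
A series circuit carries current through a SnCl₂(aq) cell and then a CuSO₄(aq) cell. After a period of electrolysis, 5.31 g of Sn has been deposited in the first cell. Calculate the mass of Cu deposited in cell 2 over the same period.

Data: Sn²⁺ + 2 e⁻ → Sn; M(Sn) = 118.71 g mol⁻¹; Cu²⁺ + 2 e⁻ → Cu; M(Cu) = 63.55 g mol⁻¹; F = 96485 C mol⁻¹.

2.84 g

n(Sn) = 5.31 / 118.71 = 0.04473 mol.
Since Sn²⁺ + 2 e⁻ → Sn, n(e⁻) passed = 2 × 0.04473 = 0.08946 mol.
Cells in series carry the same charge, so the same 0.08946 mol of electrons passes through cell 2.
Cu²⁺ + 2 e⁻ → Cu, so n(Cu) = 0.08946 / 2 = 0.04473 mol.
m(Cu) = 0.04473 × 63.55 = 2.84 g.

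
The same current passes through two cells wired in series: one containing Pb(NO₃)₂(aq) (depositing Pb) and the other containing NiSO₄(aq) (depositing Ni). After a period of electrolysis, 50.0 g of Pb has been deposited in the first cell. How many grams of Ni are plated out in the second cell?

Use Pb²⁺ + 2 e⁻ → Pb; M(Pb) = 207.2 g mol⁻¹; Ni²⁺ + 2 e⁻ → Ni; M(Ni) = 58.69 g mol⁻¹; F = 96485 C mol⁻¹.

14.2 g

n(Pb) = 50.0 / 207.2 = 0.2413 mol.
Since Pb²⁺ + 2 e⁻ → Pb, n(e⁻) passed = 2 × 0.2413 = 0.4826 mol.
Cells in series carry the same charge, so the same 0.4826 mol of electrons passes through cell 2.
Ni²⁺ + 2 e⁻ → Ni, so n(Ni) = 0.4826 / 2 = 0.2413 mol.
m(Ni) = 0.2413 × 58.69 = 14.2 g.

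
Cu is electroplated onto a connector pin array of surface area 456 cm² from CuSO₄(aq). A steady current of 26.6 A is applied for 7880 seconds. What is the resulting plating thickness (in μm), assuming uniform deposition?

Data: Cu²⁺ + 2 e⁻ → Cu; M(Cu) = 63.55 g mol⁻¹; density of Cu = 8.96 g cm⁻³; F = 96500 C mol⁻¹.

169 μm

Q = I·t = 26.60 × 7880.0 = 209600 C; n(e⁻) = 2.172 mol.
n(Cu) = n(e⁻)/2 = 1.086 mol, so m = 1.086 × 63.55 = 69.02 g.
Volume = m/ρ = 69.02 / 8.96 = 7.703 cm³.
Thickness = V/A = 7.703 / 456 = 0.0169 cm = 169 μm.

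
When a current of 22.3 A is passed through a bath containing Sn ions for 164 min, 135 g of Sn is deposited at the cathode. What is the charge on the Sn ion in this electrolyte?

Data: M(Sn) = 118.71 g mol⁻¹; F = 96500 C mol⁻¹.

Q = I·t = 22.30 A × 9840.0 s = 219400 C, so n(e⁻) = 219400/96500 = 2.274 mol.
n(Sn) deposited = 135 / 118.71 = 1.137 mol.
Electrons per atom = n(e⁻)/n(Sn) = 2.274 / 1.137 = 2.00 ≈ 2, so the ion is Sn²⁺.

+2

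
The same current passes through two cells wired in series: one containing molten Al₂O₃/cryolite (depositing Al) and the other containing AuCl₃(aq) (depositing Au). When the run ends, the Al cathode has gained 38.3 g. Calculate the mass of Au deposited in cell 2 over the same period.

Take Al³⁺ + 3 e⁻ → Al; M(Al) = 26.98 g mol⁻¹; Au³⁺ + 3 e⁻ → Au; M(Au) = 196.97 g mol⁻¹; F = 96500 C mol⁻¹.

n(Al) = 38.3 / 26.98 = 1.420 mol.
Since Al³⁺ + 3 e⁻ → Al, n(e⁻) passed = 3 × 1.420 = 4.259 mol.
Cells in series carry the same charge, so the same 4.259 mol of electrons passes through cell 2.
Au³⁺ + 3 e⁻ → Au, so n(Au) = 4.259 / 3 = 1.420 mol.
m(Au) = 1.420 × 196.97 = 280 g.

280 g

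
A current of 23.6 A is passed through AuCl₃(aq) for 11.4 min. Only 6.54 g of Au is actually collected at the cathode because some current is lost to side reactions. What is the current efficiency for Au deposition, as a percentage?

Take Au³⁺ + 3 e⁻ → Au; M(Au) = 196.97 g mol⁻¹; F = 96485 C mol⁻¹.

Q = I·t = 23.60 × 684.00 = 16140 C; n(e⁻) = 16140/96485 = 0.1673 mol.
Theoretical n(Au) = n(e⁻)/3 = 0.05577 mol, i.e. m_theo = 0.05577 × 196.97 = 10.98 g.
Efficiency = m_actual / m_theo = 6.54 / 10.98 = 59.5 %.

59.5 %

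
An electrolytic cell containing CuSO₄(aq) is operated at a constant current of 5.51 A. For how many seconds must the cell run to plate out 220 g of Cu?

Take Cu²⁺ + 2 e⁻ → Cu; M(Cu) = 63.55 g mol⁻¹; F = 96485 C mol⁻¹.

n(Cu) = m/M = 220 / 63.55 = 3.462 mol.
Each Cu atom requires 2 electrons, so n(e⁻) = 2 × 3.462 = 6.924 mol.
Q = n(e⁻)·F = 6.924 × 96485 = 668000 C.
t = Q/I = 668000 / 5.510 A = 121200 s.

1.21 × 10⁵ s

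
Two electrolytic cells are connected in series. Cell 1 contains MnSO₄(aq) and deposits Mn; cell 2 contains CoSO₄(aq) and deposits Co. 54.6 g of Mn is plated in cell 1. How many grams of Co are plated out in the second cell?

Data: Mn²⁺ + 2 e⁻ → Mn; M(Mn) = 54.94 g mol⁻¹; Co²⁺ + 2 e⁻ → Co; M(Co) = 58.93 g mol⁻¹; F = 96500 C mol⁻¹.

58.6 g

n(Mn) = 54.6 / 54.94 = 0.9938 mol.
Since Mn²⁺ + 2 e⁻ → Mn, n(e⁻) passed = 2 × 0.9938 = 1.988 mol.
Cells in series carry the same charge, so the same 1.988 mol of electrons passes through cell 2.
Co²⁺ + 2 e⁻ → Co, so n(Co) = 1.988 / 2 = 0.9938 mol.
m(Co) = 0.9938 × 58.93 = 58.6 g.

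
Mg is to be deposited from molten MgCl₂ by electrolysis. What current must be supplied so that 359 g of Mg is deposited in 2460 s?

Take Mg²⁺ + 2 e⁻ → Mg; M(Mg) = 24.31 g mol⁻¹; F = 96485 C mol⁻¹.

1160 A

n(Mg) = 359 / 24.31 = 14.77 mol.
n(e⁻) = 2 × 14.77 = 29.54 mol.
Q = n(e⁻)·F = 29.54 × 96485 = 2850000 C.
I = Q/t = 2850000 / 2460.0 s = 1160 A.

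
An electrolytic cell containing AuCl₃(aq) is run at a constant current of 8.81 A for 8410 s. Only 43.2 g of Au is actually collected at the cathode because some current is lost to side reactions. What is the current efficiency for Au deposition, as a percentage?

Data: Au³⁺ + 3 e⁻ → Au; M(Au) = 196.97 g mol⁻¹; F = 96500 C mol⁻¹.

85.7 %

Q = I·t = 8.810 × 8410.0 = 74090 C; n(e⁻) = 74090/96500 = 0.7678 mol.
Theoretical n(Au) = n(e⁻)/3 = 0.2559 mol, i.e. m_theo = 0.2559 × 196.97 = 50.41 g.
Efficiency = m_actual / m_theo = 43.2 / 50.41 = 85.7 %.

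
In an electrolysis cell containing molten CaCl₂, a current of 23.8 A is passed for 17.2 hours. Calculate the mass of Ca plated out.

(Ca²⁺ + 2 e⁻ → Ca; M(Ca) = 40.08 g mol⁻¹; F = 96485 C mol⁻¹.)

306 g

Q = I·t = 23.80 A × 61920 s = 1474000 C.
n(e⁻) = Q/F = 1474000 / 96485 = 15.27 mol.
Ca²⁺ + 2 e⁻ → Ca, so n(Ca) = n(e⁻)/2 = 7.637 mol.
m = n·M = 7.637 × 40.08 = 306 g.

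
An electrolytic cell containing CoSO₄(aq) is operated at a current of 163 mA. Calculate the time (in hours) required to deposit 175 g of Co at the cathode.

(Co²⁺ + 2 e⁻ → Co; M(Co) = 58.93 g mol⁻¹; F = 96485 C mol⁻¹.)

977 h

n(Co) = m/M = 175 / 58.93 = 2.970 mol.
Each Co atom requires 2 electrons, so n(e⁻) = 2 × 2.970 = 5.939 mol.
Q = n(e⁻)·F = 5.939 × 96485 = 573000 C.
t = Q/I = 573000 / 0.1630 A = 3516000 s = 977 h.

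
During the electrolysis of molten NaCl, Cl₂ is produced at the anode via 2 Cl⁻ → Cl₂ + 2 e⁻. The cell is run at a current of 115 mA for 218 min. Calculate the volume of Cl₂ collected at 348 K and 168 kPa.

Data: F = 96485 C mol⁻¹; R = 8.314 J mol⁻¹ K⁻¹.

0.134 L

Q = I·t = 0.1150 A × 13080 s = 1504 C.
n(e⁻) = Q/F = 1504 / 96485 = 0.01559 mol.
2 electrons are transferred per Cl₂ molecule, so n(Cl₂) = 0.01559 / 2 = 0.007795 mol.
V = nRT/P = (0.007795 × 8.314 × 348) / (168 × 10³ Pa) = 1.34 × 10⁻⁴ m³ = 0.134 L.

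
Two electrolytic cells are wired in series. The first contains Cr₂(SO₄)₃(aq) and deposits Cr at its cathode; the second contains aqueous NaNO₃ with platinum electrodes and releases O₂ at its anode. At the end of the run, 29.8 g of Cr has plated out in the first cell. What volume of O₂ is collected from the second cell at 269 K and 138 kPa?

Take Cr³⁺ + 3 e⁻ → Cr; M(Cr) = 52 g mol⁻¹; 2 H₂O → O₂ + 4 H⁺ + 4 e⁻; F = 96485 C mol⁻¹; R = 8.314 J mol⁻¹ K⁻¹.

n(Cr) = 29.8 / 52 = 0.5731 mol, so n(e⁻) = 3 × 0.5731 = 1.719 mol.
The cells are in series, so the same 1.719 mol of electrons passes through the second cell.
2 H₂O → O₂ + 4 H⁺ + 4 e⁻ — 4 mol e⁻ per mol O₂, so n(O₂) = 1.719/4 = 0.4298 mol.
V = nRT/P = (0.4298 × 8.314 × 269) / (138 × 10³) = 0.00697 m³ = 6.97 L.

6.97 L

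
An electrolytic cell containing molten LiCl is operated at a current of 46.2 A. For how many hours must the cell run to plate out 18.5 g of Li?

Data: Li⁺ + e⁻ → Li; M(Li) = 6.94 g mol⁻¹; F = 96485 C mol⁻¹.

1.55 h

n(Li) = m/M = 18.5 / 6.94 = 2.666 mol.
Each Li atom requires 1 electron, so n(e⁻) = 1 × 2.666 = 2.666 mol.
Q = n(e⁻)·F = 2.666 × 96485 = 257200 C.
t = Q/I = 257200 / 46.20 A = 5567 s = 1.55 h.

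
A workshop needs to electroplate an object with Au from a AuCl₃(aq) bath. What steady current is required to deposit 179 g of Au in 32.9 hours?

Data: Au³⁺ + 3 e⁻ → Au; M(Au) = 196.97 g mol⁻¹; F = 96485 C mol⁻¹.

2.22 A

n(Au) = 179 / 196.97 = 0.9088 mol.
n(e⁻) = 3 × 0.9088 = 2.726 mol.
Q = n(e⁻)·F = 2.726 × 96485 = 263000 C.
I = Q/t = 263000 / 118440 s = 2.22 A.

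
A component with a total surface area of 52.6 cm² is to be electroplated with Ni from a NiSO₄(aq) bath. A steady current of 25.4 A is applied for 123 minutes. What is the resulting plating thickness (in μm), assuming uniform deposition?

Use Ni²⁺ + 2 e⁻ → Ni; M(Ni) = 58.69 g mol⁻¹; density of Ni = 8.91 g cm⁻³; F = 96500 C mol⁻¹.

1220 μm

Q = I·t = 25.40 × 7380.0 = 187500 C; n(e⁻) = 1.943 mol.
n(Ni) = n(e⁻)/2 = 0.9713 mol, so m = 0.9713 × 58.69 = 57.00 g.
Volume = m/ρ = 57.00 / 8.91 = 6.398 cm³.
Thickness = V/A = 6.398 / 52.6 = 0.122 cm = 1220 μm.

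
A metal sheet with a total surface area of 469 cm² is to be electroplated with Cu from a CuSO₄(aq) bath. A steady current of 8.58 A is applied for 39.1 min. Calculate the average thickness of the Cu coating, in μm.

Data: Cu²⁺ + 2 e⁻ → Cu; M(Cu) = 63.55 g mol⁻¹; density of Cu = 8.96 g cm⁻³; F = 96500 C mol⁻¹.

Q = I·t = 8.580 × 2346.0 = 20130 C; n(e⁻) = 0.2086 mol.
n(Cu) = n(e⁻)/2 = 0.1043 mol, so m = 0.1043 × 63.55 = 6.628 g.
Volume = m/ρ = 6.628 / 8.96 = 0.7397 cm³.
Thickness = V/A = 0.7397 / 469 = 0.00158 cm = 15.8 μm.

15.8 μm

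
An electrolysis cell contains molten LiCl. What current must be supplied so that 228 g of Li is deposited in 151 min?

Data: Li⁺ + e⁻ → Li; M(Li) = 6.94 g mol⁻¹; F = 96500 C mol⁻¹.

350 A

n(Li) = 228 / 6.94 = 32.85 mol.
n(e⁻) = 1 × 32.85 = 32.85 mol.
Q = n(e⁻)·F = 32.85 × 96500 = 3170000 C.
I = Q/t = 3170000 / 9060.0 s = 350 A.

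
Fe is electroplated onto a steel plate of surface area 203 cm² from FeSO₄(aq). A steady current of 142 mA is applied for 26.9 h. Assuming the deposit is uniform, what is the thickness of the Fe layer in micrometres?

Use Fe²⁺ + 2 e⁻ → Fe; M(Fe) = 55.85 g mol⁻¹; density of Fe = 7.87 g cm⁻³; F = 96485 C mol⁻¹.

24.9 μm

Q = I·t = 0.1420 × 96840 = 13750 C; n(e⁻) = 0.1425 mol.
n(Fe) = n(e⁻)/2 = 0.07126 mol, so m = 0.07126 × 55.85 = 3.980 g.
Volume = m/ρ = 3.980 / 7.87 = 0.5057 cm³.
Thickness = V/A = 0.5057 / 203 = 0.00249 cm = 24.9 μm.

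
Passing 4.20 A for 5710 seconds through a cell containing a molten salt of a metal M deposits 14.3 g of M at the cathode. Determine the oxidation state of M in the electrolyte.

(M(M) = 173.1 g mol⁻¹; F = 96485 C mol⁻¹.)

Q = I·t = 4.200 A × 5710.0 s = 23980 C, so n(e⁻) = 23980/96485 = 0.2486 mol.
n(M) deposited = 14.3 / 173.1 = 0.08261 mol.
Electrons per atom = n(e⁻)/n(M) = 0.2486 / 0.08261 = 3.01 ≈ 3, so the ion is M³⁺.

+3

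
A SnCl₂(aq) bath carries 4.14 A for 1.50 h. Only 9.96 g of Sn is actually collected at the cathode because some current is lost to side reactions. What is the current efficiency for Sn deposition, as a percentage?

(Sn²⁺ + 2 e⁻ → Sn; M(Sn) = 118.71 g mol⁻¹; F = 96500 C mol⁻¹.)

72.4 %

Q = I·t = 4.140 × 5400.0 = 22360 C; n(e⁻) = 22360/96500 = 0.2317 mol.
Theoretical n(Sn) = n(e⁻)/2 = 0.1158 mol, i.e. m_theo = 0.1158 × 118.71 = 13.75 g.
Efficiency = m_actual / m_theo = 9.96 / 13.75 = 72.4 %.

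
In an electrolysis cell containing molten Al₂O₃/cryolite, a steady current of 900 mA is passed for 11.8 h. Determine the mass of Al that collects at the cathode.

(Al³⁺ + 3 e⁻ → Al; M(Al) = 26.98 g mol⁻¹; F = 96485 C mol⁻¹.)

3.56 g

Q = I·t = 0.9000 A × 42480 s = 38230 C.
n(e⁻) = Q/F = 38230 / 96485 = 0.3962 mol.
Al³⁺ + 3 e⁻ → Al, so n(Al) = n(e⁻)/3 = 0.1321 mol.
m = n·M = 0.1321 × 26.98 = 3.56 g.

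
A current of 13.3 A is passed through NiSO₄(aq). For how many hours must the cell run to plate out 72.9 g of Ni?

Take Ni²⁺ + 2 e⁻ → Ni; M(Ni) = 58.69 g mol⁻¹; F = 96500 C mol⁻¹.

n(Ni) = m/M = 72.9 / 58.69 = 1.242 mol.
Each Ni atom requires 2 electrons, so n(e⁻) = 2 × 1.242 = 2.484 mol.
Q = n(e⁻)·F = 2.484 × 96500 = 239700 C.
t = Q/I = 239700 / 13.30 A = 18020 s = 5.01 h.

5.01 h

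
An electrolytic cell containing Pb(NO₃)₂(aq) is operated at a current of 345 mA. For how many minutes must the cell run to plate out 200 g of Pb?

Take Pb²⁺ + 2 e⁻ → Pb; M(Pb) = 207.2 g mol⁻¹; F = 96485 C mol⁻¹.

9000 min

n(Pb) = m/M = 200 / 207.2 = 0.9653 mol.
Each Pb atom requires 2 electrons, so n(e⁻) = 2 × 0.9653 = 1.931 mol.
Q = n(e⁻)·F = 1.931 × 96485 = 186300 C.
t = Q/I = 186300 / 0.3450 A = 539900 s = 9000 min.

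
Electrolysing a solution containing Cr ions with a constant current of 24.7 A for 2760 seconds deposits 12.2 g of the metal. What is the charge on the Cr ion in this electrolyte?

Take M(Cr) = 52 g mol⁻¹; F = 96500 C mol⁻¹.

+3

Q = I·t = 24.70 A × 2760.0 s = 68170 C, so n(e⁻) = 68170/96500 = 0.7064 mol.
n(Cr) deposited = 12.2 / 52 = 0.2346 mol.
Electrons per atom = n(e⁻)/n(Cr) = 0.7064 / 0.2346 = 3.01 ≈ 3, so the ion is Cr³⁺.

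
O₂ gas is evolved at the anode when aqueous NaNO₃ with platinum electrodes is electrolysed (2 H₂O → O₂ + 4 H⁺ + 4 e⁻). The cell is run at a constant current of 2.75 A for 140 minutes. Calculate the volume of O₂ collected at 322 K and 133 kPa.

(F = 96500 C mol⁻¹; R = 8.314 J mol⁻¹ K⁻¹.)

1.20 L

Q = I·t = 2.750 A × 8400.0 s = 23100 C.
n(e⁻) = Q/F = 23100 / 96500 = 0.2394 mol.
4 electrons are transferred per O₂ molecule, so n(O₂) = 0.2394 / 4 = 0.05984 mol.
V = nRT/P = (0.05984 × 8.314 × 322) / (133 × 10³ Pa) = 0.00120 m³ = 1.20 L.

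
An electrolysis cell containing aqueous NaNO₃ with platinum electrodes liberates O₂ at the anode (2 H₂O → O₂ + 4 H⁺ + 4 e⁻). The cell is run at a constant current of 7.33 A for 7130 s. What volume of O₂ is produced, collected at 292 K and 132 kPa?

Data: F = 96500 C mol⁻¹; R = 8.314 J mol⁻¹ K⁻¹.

2.49 L

Q = I·t = 7.330 A × 7130.0 s = 52260 C.
n(e⁻) = Q/F = 52260 / 96500 = 0.5416 mol.
4 electrons are transferred per O₂ molecule, so n(O₂) = 0.5416 / 4 = 0.1354 mol.
V = nRT/P = (0.1354 × 8.314 × 292) / (132 × 10³ Pa) = 0.00249 m³ = 2.49 L.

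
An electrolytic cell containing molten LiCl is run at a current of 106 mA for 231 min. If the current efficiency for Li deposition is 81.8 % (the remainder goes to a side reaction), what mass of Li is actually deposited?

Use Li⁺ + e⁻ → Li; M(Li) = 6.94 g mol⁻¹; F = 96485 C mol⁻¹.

Q = I·t = 0.1060 × 13860 = 1469 C.
n(e⁻) = 1469/96485 = 0.01523 mol; theoretically n(Li) = 0.01523/1 = 0.01523 mol, m_theo = 0.1057 g.
At 81.8 % efficiency, m_actual = 0.818 × 0.1057 = 0.0864 g.

0.0864 g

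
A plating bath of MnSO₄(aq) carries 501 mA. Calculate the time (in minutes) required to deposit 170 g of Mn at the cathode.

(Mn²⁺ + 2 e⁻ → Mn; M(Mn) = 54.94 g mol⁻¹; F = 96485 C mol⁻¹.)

n(Mn) = m/M = 170 / 54.94 = 3.094 mol.
Each Mn atom requires 2 electrons, so n(e⁻) = 2 × 3.094 = 6.189 mol.
Q = n(e⁻)·F = 6.189 × 96485 = 597100 C.
t = Q/I = 597100 / 0.5010 A = 1192000 s = 19900 min.

19900 min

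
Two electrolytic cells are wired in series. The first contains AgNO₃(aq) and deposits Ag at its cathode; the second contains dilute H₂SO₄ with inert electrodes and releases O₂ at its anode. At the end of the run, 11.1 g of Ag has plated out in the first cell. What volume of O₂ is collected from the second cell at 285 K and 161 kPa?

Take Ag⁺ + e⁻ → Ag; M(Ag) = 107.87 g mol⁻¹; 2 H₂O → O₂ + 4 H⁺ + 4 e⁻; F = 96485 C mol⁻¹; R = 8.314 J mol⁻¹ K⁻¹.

0.379 L

n(Ag) = 11.1 / 107.87 = 0.1029 mol, so n(e⁻) = 1 × 0.1029 = 0.1029 mol.
The cells are in series, so the same 0.1029 mol of electrons passes through the second cell.
2 H₂O → O₂ + 4 H⁺ + 4 e⁻ — 4 mol e⁻ per mol O₂, so n(O₂) = 0.1029/4 = 0.02573 mol.
V = nRT/P = (0.02573 × 8.314 × 285) / (161 × 10³) = 3.79 × 10⁻⁴ m³ = 0.379 L.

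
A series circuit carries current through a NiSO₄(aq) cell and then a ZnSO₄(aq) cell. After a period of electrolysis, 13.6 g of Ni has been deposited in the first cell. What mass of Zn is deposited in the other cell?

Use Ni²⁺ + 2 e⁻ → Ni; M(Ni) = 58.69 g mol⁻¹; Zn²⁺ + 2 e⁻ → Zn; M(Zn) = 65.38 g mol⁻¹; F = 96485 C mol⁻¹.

n(Ni) = 13.6 / 58.69 = 0.2317 mol.
Since Ni²⁺ + 2 e⁻ → Ni, n(e⁻) passed = 2 × 0.2317 = 0.4635 mol.
Cells in series carry the same charge, so the same 0.4635 mol of electrons passes through cell 2.
Zn²⁺ + 2 e⁻ → Zn, so n(Zn) = 0.4635 / 2 = 0.2317 mol.
m(Zn) = 0.2317 × 65.38 = 15.2 g.

15.2 g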